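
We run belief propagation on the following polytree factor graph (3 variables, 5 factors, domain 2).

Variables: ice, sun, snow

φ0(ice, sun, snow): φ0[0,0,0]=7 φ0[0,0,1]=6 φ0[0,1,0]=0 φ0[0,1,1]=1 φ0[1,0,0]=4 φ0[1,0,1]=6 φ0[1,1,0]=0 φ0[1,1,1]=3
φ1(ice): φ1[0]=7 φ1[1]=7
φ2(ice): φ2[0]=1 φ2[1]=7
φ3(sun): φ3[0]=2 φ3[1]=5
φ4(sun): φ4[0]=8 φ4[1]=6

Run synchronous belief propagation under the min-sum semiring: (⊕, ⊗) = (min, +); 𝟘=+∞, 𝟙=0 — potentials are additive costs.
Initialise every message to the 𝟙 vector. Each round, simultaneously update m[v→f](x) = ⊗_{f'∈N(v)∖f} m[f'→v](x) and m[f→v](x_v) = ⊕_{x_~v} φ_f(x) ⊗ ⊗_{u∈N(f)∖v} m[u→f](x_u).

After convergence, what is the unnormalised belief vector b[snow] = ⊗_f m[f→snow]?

init: all messages = 𝟙 over 2 values
r1 m[φ0→ice] = [0, 0]
r1 m[φ0→sun] = [4, 0]
r1 m[φ0→snow] = [0, 1]
r1 m[φ1→ice] = [7, 7]
r1 m[φ2→ice] = [1, 7]
r1 m[φ3→sun] = [2, 5]
r1 m[φ4→sun] = [8, 6]
r1 m[ice→φ0] = [0, 0]
r1 m[ice→φ1] = [0, 0]
r1 m[ice→φ2] = [0, 0]
r1 m[sun→φ0] = [0, 0]
r1 m[sun→φ3] = [0, 0]
r1 m[sun→φ4] = [0, 0]
r1 m[snow→φ0] = [0, 0]
r2 m[φ0→ice] = [0, 0]
r2 m[φ0→sun] = [4, 0]
r2 m[φ0→snow] = [0, 1]
r2 m[φ1→ice] = [7, 7]
r2 m[φ2→ice] = [1, 7]
r2 m[φ3→sun] = [2, 5]
r2 m[φ4→sun] = [8, 6]
r2 m[ice→φ0] = [8, 14]
r2 m[ice→φ1] = [1, 7]
r2 m[ice→φ2] = [7, 7]
r2 m[sun→φ0] = [10, 11]
r2 m[sun→φ3] = [12, 6]
r2 m[sun→φ4] = [6, 5]
r2 m[snow→φ0] = [0, 0]
r3 m[φ0→ice] = [11, 11]
r3 m[φ0→sun] = [14, 8]
r3 m[φ0→snow] = [19, 20]
r3 m[φ1→ice] = [7, 7]
r3 m[φ2→ice] = [1, 7]
r3 m[φ3→sun] = [2, 5]
r3 m[φ4→sun] = [8, 6]
r3 m[ice→φ0] = [8, 14]
r3 m[ice→φ1] = [1, 7]
r3 m[ice→φ2] = [7, 7]
r3 m[sun→φ0] = [10, 11]
r3 m[sun→φ3] = [12, 6]
r3 m[sun→φ4] = [6, 5]
r3 m[snow→φ0] = [0, 0]
r4 m[φ0→ice] = [11, 11]
r4 m[φ0→sun] = [14, 8]
r4 m[φ0→snow] = [19, 20]
r4 m[φ1→ice] = [7, 7]
r4 m[φ2→ice] = [1, 7]
r4 m[φ3→sun] = [2, 5]
r4 m[φ4→sun] = [8, 6]
r4 m[ice→φ0] = [8, 14]
r4 m[ice→φ1] = [12, 18]
r4 m[ice→φ2] = [18, 18]
r4 m[sun→φ0] = [10, 11]
r4 m[sun→φ3] = [22, 14]
r4 m[sun→φ4] = [16, 13]
r4 m[snow→φ0] = [0, 0]
r5 m[φ0→ice] = [11, 11]
r5 m[φ0→sun] = [14, 8]
r5 m[φ0→snow] = [19, 20]
r5 m[φ1→ice] = [7, 7]
r5 m[φ2→ice] = [1, 7]
r5 m[φ3→sun] = [2, 5]
r5 m[φ4→sun] = [8, 6]
r5 m[ice→φ0] = [8, 14]
r5 m[ice→φ1] = [12, 18]
r5 m[ice→φ2] = [18, 18]
r5 m[sun→φ0] = [10, 11]
r5 m[sun→φ3] = [22, 14]
r5 m[sun→φ4] = [16, 13]
r5 m[snow→φ0] = [0, 0]
fixed point reached at round 5
b[snow] = ⊗ incoming = [19, 20]

b[snow] = [19, 20]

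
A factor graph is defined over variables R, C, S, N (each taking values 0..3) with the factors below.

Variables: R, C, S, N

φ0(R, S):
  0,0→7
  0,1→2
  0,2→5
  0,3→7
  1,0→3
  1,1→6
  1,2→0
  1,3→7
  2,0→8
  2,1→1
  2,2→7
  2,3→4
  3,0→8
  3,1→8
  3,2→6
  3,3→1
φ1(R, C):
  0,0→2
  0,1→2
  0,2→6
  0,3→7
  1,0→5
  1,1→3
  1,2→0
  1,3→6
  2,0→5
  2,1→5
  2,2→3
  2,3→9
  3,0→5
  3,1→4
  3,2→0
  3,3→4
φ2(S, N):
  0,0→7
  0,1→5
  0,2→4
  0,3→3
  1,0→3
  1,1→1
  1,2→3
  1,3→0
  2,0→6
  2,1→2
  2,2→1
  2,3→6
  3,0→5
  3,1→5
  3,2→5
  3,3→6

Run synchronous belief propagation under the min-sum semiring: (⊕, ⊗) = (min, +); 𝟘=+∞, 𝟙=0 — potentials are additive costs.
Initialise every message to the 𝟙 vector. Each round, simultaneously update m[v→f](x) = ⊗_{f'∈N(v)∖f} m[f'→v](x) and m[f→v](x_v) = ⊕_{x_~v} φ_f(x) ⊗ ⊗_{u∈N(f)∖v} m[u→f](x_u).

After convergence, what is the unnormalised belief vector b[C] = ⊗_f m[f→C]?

b[C] = [4, 4, 1, 7]

init: all messages = 𝟙 over 4 values
r1 m[φ0→R] = [2, 0, 1, 1]
r1 m[φ0→S] = [3, 1, 0, 1]
r1 m[φ1→R] = [2, 0, 3, 0]
r1 m[φ1→C] = [2, 2, 0, 4]
r1 m[φ2→S] = [3, 0, 1, 5]
r1 m[φ2→N] = [3, 1, 1, 0]
r1 m[R→φ0] = [0, 0, 0, 0]
r1 m[R→φ1] = [0, 0, 0, 0]
r1 m[C→φ1] = [0, 0, 0, 0]
r1 m[S→φ0] = [0, 0, 0, 0]
r1 m[S→φ2] = [0, 0, 0, 0]
r1 m[N→φ2] = [0, 0, 0, 0]
r2 m[φ0→R] = [2, 0, 1, 1]
r2 m[φ0→S] = [3, 1, 0, 1]
r2 m[φ1→R] = [2, 0, 3, 0]
r2 m[φ1→C] = [2, 2, 0, 4]
r2 m[φ2→S] = [3, 0, 1, 5]
r2 m[φ2→N] = [3, 1, 1, 0]
r2 m[R→φ0] = [2, 0, 3, 0]
r2 m[R→φ1] = [2, 0, 1, 1]
r2 m[C→φ1] = [0, 0, 0, 0]
r2 m[S→φ0] = [3, 0, 1, 5]
r2 m[S→φ2] = [3, 1, 0, 1]
r2 m[N→φ2] = [0, 0, 0, 0]
r3 m[φ0→R] = [2, 1, 1, 6]
r3 m[φ0→S] = [3, 4, 0, 1]
r3 m[φ1→R] = [2, 0, 3, 0]
r3 m[φ1→C] = [4, 3, 0, 5]
r3 m[φ2→S] = [3, 0, 1, 5]
r3 m[φ2→N] = [4, 2, 1, 1]
r3 m[R→φ0] = [2, 0, 3, 0]
r3 m[R→φ1] = [2, 0, 1, 1]
r3 m[C→φ1] = [0, 0, 0, 0]
r3 m[S→φ0] = [3, 0, 1, 5]
r3 m[S→φ2] = [3, 1, 0, 1]
r3 m[N→φ2] = [0, 0, 0, 0]
r4 m[φ0→R] = [2, 1, 1, 6]
r4 m[φ0→S] = [3, 4, 0, 1]
r4 m[φ1→R] = [2, 0, 3, 0]
r4 m[φ1→C] = [4, 3, 0, 5]
r4 m[φ2→S] = [3, 0, 1, 5]
r4 m[φ2→N] = [4, 2, 1, 1]
r4 m[R→φ0] = [2, 0, 3, 0]
r4 m[R→φ1] = [2, 1, 1, 6]
r4 m[C→φ1] = [0, 0, 0, 0]
r4 m[S→φ0] = [3, 0, 1, 5]
r4 m[S→φ2] = [3, 4, 0, 1]
r4 m[N→φ2] = [0, 0, 0, 0]
r5 m[φ0→R] = [2, 1, 1, 6]
r5 m[φ0→S] = [3, 4, 0, 1]
r5 m[φ1→R] = [2, 0, 3, 0]
r5 m[φ1→C] = [4, 4, 1, 7]
r5 m[φ2→S] = [3, 0, 1, 5]
r5 m[φ2→N] = [6, 2, 1, 4]
r5 m[R→φ0] = [2, 0, 3, 0]
r5 m[R→φ1] = [2, 1, 1, 6]
r5 m[C→φ1] = [0, 0, 0, 0]
r5 m[S→φ0] = [3, 0, 1, 5]
r5 m[S→φ2] = [3, 4, 0, 1]
r5 m[N→φ2] = [0, 0, 0, 0]
r6 m[φ0→R] = [2, 1, 1, 6]
r6 m[φ0→S] = [3, 4, 0, 1]
r6 m[φ1→R] = [2, 0, 3, 0]
r6 m[φ1→C] = [4, 4, 1, 7]
r6 m[φ2→S] = [3, 0, 1, 5]
r6 m[φ2→N] = [6, 2, 1, 4]
r6 m[R→φ0] = [2, 0, 3, 0]
r6 m[R→φ1] = [2, 1, 1, 6]
r6 m[C→φ1] = [0, 0, 0, 0]
r6 m[S→φ0] = [3, 0, 1, 5]
r6 m[S→φ2] = [3, 4, 0, 1]
r6 m[N→φ2] = [0, 0, 0, 0]
fixed point reached at round 6
b[C] = ⊗ incoming = [4, 4, 1, 7]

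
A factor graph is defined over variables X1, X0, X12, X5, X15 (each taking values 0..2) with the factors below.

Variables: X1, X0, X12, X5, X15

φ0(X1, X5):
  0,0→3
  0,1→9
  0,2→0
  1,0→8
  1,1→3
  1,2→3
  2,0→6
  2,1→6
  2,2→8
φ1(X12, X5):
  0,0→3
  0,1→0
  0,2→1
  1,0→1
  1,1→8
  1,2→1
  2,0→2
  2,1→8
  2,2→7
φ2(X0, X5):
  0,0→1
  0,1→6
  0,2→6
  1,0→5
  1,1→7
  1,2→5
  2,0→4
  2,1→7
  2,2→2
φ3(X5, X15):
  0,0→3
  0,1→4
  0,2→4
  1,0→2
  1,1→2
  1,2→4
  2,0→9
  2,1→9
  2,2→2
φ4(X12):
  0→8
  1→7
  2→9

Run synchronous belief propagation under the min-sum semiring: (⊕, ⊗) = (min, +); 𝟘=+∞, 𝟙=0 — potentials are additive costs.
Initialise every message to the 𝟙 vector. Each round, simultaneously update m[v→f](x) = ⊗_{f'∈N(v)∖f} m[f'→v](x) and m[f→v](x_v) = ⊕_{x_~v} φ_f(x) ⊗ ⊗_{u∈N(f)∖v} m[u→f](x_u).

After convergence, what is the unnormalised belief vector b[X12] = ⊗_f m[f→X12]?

b[X12] = [13, 12, 18]

init: all messages = 𝟙 over 3 values
r1 m[φ0→X1] = [0, 3, 6]
r1 m[φ0→X5] = [3, 3, 0]
r1 m[φ1→X12] = [0, 1, 2]
r1 m[φ1→X5] = [1, 0, 1]
r1 m[φ2→X0] = [1, 5, 2]
r1 m[φ2→X5] = [1, 6, 2]
r1 m[φ3→X5] = [3, 2, 2]
r1 m[φ3→X15] = [2, 2, 2]
r1 m[φ4→X12] = [8, 7, 9]
r1 m[X1→φ0] = [0, 0, 0]
r1 m[X0→φ2] = [0, 0, 0]
r1 m[X12→φ1] = [0, 0, 0]
r1 m[X12→φ4] = [0, 0, 0]
r1 m[X5→φ0] = [0, 0, 0]
r1 m[X5→φ1] = [0, 0, 0]
r1 m[X5→φ2] = [0, 0, 0]
r1 m[X5→φ3] = [0, 0, 0]
r1 m[X15→φ3] = [0, 0, 0]
r2 m[φ0→X1] = [0, 3, 6]
r2 m[φ0→X5] = [3, 3, 0]
r2 m[φ1→X12] = [0, 1, 2]
r2 m[φ1→X5] = [1, 0, 1]
r2 m[φ2→X0] = [1, 5, 2]
r2 m[φ2→X5] = [1, 6, 2]
r2 m[φ3→X5] = [3, 2, 2]
r2 m[φ3→X15] = [2, 2, 2]
r2 m[φ4→X12] = [8, 7, 9]
r2 m[X1→φ0] = [0, 0, 0]
r2 m[X0→φ2] = [0, 0, 0]
r2 m[X12→φ1] = [8, 7, 9]
r2 m[X12→φ4] = [0, 1, 2]
r2 m[X5→φ0] = [5, 8, 5]
r2 m[X5→φ1] = [7, 11, 4]
r2 m[X5→φ2] = [7, 5, 3]
r2 m[X5→φ3] = [5, 9, 3]
r2 m[X15→φ3] = [0, 0, 0]
r3 m[φ0→X1] = [5, 8, 11]
r3 m[φ0→X5] = [3, 3, 0]
r3 m[φ1→X12] = [5, 5, 9]
r3 m[φ1→X5] = [8, 8, 8]
r3 m[φ2→X0] = [8, 8, 5]
r3 m[φ2→X5] = [1, 6, 2]
r3 m[φ3→X5] = [3, 2, 2]
r3 m[φ3→X15] = [8, 9, 5]
r3 m[φ4→X12] = [8, 7, 9]
r3 m[X1→φ0] = [0, 0, 0]
r3 m[X0→φ2] = [0, 0, 0]
r3 m[X12→φ1] = [8, 7, 9]
r3 m[X12→φ4] = [0, 1, 2]
r3 m[X5→φ0] = [5, 8, 5]
r3 m[X5→φ1] = [7, 11, 4]
r3 m[X5→φ2] = [7, 5, 3]
r3 m[X5→φ3] = [5, 9, 3]
r3 m[X15→φ3] = [0, 0, 0]
r4 m[φ0→X1] = [5, 8, 11]
r4 m[φ0→X5] = [3, 3, 0]
r4 m[φ1→X12] = [5, 5, 9]
r4 m[φ1→X5] = [8, 8, 8]
r4 m[φ2→X0] = [8, 8, 5]
r4 m[φ2→X5] = [1, 6, 2]
r4 m[φ3→X5] = [3, 2, 2]
r4 m[φ3→X15] = [8, 9, 5]
r4 m[φ4→X12] = [8, 7, 9]
r4 m[X1→φ0] = [0, 0, 0]
r4 m[X0→φ2] = [0, 0, 0]
r4 m[X12→φ1] = [8, 7, 9]
r4 m[X12→φ4] = [5, 5, 9]
r4 m[X5→φ0] = [12, 16, 12]
r4 m[X5→φ1] = [7, 11, 4]
r4 m[X5→φ2] = [14, 13, 10]
r4 m[X5→φ3] = [12, 17, 10]
r4 m[X15→φ3] = [0, 0, 0]
r5 m[φ0→X1] = [12, 15, 18]
r5 m[φ0→X5] = [3, 3, 0]
r5 m[φ1→X12] = [5, 5, 9]
r5 m[φ1→X5] = [8, 8, 8]
r5 m[φ2→X0] = [15, 15, 12]
r5 m[φ2→X5] = [1, 6, 2]
r5 m[φ3→X5] = [3, 2, 2]
r5 m[φ3→X15] = [15, 16, 12]
r5 m[φ4→X12] = [8, 7, 9]
r5 m[X1→φ0] = [0, 0, 0]
r5 m[X0→φ2] = [0, 0, 0]
r5 m[X12→φ1] = [8, 7, 9]
r5 m[X12→φ4] = [5, 5, 9]
r5 m[X5→φ0] = [12, 16, 12]
r5 m[X5→φ1] = [7, 11, 4]
r5 m[X5→φ2] = [14, 13, 10]
r5 m[X5→φ3] = [12, 17, 10]
r5 m[X15→φ3] = [0, 0, 0]
r6 m[φ0→X1] = [12, 15, 18]
r6 m[φ0→X5] = [3, 3, 0]
r6 m[φ1→X12] = [5, 5, 9]
r6 m[φ1→X5] = [8, 8, 8]
r6 m[φ2→X0] = [15, 15, 12]
r6 m[φ2→X5] = [1, 6, 2]
r6 m[φ3→X5] = [3, 2, 2]
r6 m[φ3→X15] = [15, 16, 12]
r6 m[φ4→X12] = [8, 7, 9]
r6 m[X1→φ0] = [0, 0, 0]
r6 m[X0→φ2] = [0, 0, 0]
r6 m[X12→φ1] = [8, 7, 9]
r6 m[X12→φ4] = [5, 5, 9]
r6 m[X5→φ0] = [12, 16, 12]
r6 m[X5→φ1] = [7, 11, 4]
r6 m[X5→φ2] = [14, 13, 10]
r6 m[X5→φ3] = [12, 17, 10]
r6 m[X15→φ3] = [0, 0, 0]
fixed point reached at round 6
b[X12] = ⊗ incoming = [13, 12, 18]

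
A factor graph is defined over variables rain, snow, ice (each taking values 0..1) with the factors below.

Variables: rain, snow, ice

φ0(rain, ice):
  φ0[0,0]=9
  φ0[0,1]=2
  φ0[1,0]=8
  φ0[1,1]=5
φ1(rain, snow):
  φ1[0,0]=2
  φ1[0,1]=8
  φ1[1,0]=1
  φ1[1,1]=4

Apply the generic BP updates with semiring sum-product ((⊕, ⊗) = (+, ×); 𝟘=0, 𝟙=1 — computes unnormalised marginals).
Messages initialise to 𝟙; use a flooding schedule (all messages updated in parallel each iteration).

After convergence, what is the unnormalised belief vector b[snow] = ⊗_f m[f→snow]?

init: all messages = 𝟙 over 2 values
r1 m[φ0→rain] = [11, 13]
r1 m[φ0→ice] = [17, 7]
r1 m[φ1→rain] = [10, 5]
r1 m[φ1→snow] = [3, 12]
r1 m[rain→φ0] = [1, 1]
r1 m[rain→φ1] = [1, 1]
r1 m[snow→φ1] = [1, 1]
r1 m[ice→φ0] = [1, 1]
r2 m[φ0→rain] = [11, 13]
r2 m[φ0→ice] = [17, 7]
r2 m[φ1→rain] = [10, 5]
r2 m[φ1→snow] = [3, 12]
r2 m[rain→φ0] = [10, 5]
r2 m[rain→φ1] = [11, 13]
r2 m[snow→φ1] = [1, 1]
r2 m[ice→φ0] = [1, 1]
r3 m[φ0→rain] = [11, 13]
r3 m[φ0→ice] = [130, 45]
r3 m[φ1→rain] = [10, 5]
r3 m[φ1→snow] = [35, 140]
r3 m[rain→φ0] = [10, 5]
r3 m[rain→φ1] = [11, 13]
r3 m[snow→φ1] = [1, 1]
r3 m[ice→φ0] = [1, 1]
r4 m[φ0→rain] = [11, 13]
r4 m[φ0→ice] = [130, 45]
r4 m[φ1→rain] = [10, 5]
r4 m[φ1→snow] = [35, 140]
r4 m[rain→φ0] = [10, 5]
r4 m[rain→φ1] = [11, 13]
r4 m[snow→φ1] = [1, 1]
r4 m[ice→φ0] = [1, 1]
fixed point reached at round 4
b[snow] = ⊗ incoming = [35, 140]

b[snow] = [35, 140]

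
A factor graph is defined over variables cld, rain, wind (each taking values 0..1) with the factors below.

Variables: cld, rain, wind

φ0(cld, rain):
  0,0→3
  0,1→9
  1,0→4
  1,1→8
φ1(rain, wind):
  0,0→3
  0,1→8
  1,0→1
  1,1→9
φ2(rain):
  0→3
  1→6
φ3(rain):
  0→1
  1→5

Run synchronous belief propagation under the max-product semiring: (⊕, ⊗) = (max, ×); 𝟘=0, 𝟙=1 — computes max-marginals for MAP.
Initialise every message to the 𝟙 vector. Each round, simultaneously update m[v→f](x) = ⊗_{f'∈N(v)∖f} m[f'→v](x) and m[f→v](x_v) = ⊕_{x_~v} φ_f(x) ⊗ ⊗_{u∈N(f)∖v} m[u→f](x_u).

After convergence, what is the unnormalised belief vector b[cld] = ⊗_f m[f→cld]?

b[cld] = [2430, 2160]

init: all messages = 𝟙 over 2 values
r1 m[φ0→cld] = [9, 8]
r1 m[φ0→rain] = [4, 9]
r1 m[φ1→rain] = [8, 9]
r1 m[φ1→wind] = [3, 9]
r1 m[φ2→rain] = [3, 6]
r1 m[φ3→rain] = [1, 5]
r1 m[cld→φ0] = [1, 1]
r1 m[rain→φ0] = [1, 1]
r1 m[rain→φ1] = [1, 1]
r1 m[rain→φ2] = [1, 1]
r1 m[rain→φ3] = [1, 1]
r1 m[wind→φ1] = [1, 1]
r2 m[φ0→cld] = [9, 8]
r2 m[φ0→rain] = [4, 9]
r2 m[φ1→rain] = [8, 9]
r2 m[φ1→wind] = [3, 9]
r2 m[φ2→rain] = [3, 6]
r2 m[φ3→rain] = [1, 5]
r2 m[cld→φ0] = [1, 1]
r2 m[rain→φ0] = [24, 270]
r2 m[rain→φ1] = [12, 270]
r2 m[rain→φ2] = [32, 405]
r2 m[rain→φ3] = [96, 486]
r2 m[wind→φ1] = [1, 1]
r3 m[φ0→cld] = [2430, 2160]
r3 m[φ0→rain] = [4, 9]
r3 m[φ1→rain] = [8, 9]
r3 m[φ1→wind] = [270, 2430]
r3 m[φ2→rain] = [3, 6]
r3 m[φ3→rain] = [1, 5]
r3 m[cld→φ0] = [1, 1]
r3 m[rain→φ0] = [24, 270]
r3 m[rain→φ1] = [12, 270]
r3 m[rain→φ2] = [32, 405]
r3 m[rain→φ3] = [96, 486]
r3 m[wind→φ1] = [1, 1]
r4 m[φ0→cld] = [2430, 2160]
r4 m[φ0→rain] = [4, 9]
r4 m[φ1→rain] = [8, 9]
r4 m[φ1→wind] = [270, 2430]
r4 m[φ2→rain] = [3, 6]
r4 m[φ3→rain] = [1, 5]
r4 m[cld→φ0] = [1, 1]
r4 m[rain→φ0] = [24, 270]
r4 m[rain→φ1] = [12, 270]
r4 m[rain→φ2] = [32, 405]
r4 m[rain→φ3] = [96, 486]
r4 m[wind→φ1] = [1, 1]
fixed point reached at round 4
b[cld] = ⊗ incoming = [2430, 2160]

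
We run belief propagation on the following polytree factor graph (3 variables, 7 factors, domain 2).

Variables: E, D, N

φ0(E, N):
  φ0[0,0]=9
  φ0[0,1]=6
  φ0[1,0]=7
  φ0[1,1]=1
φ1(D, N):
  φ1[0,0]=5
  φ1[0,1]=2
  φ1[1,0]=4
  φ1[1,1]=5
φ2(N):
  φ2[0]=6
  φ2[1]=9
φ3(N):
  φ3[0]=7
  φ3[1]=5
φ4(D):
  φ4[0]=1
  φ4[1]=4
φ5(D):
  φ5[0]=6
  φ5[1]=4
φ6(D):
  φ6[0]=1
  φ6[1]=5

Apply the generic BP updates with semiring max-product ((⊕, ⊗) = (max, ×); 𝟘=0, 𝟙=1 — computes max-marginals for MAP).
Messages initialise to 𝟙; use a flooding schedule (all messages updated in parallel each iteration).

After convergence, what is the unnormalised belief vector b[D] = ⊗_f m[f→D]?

init: all messages = 𝟙 over 2 values
r1 m[φ0→E] = [9, 7]
r1 m[φ0→N] = [9, 6]
r1 m[φ1→D] = [5, 5]
r1 m[φ1→N] = [5, 5]
r1 m[φ2→N] = [6, 9]
r1 m[φ3→N] = [7, 5]
r1 m[φ4→D] = [1, 4]
r1 m[φ5→D] = [6, 4]
r1 m[φ6→D] = [1, 5]
r1 m[E→φ0] = [1, 1]
r1 m[D→φ1] = [1, 1]
r1 m[D→φ4] = [1, 1]
r1 m[D→φ5] = [1, 1]
r1 m[D→φ6] = [1, 1]
r1 m[N→φ0] = [1, 1]
r1 m[N→φ1] = [1, 1]
r1 m[N→φ2] = [1, 1]
r1 m[N→φ3] = [1, 1]
r2 m[φ0→E] = [9, 7]
r2 m[φ0→N] = [9, 6]
r2 m[φ1→D] = [5, 5]
r2 m[φ1→N] = [5, 5]
r2 m[φ2→N] = [6, 9]
r2 m[φ3→N] = [7, 5]
r2 m[φ4→D] = [1, 4]
r2 m[φ5→D] = [6, 4]
r2 m[φ6→D] = [1, 5]
r2 m[E→φ0] = [1, 1]
r2 m[D→φ1] = [6, 80]
r2 m[D→φ4] = [30, 100]
r2 m[D→φ5] = [5, 100]
r2 m[D→φ6] = [30, 80]
r2 m[N→φ0] = [210, 225]
r2 m[N→φ1] = [378, 270]
r2 m[N→φ2] = [315, 150]
r2 m[N→φ3] = [270, 270]
r3 m[φ0→E] = [1890, 1470]
r3 m[φ0→N] = [9, 6]
r3 m[φ1→D] = [1890, 1512]
r3 m[φ1→N] = [320, 400]
r3 m[φ2→N] = [6, 9]
r3 m[φ3→N] = [7, 5]
r3 m[φ4→D] = [1, 4]
r3 m[φ5→D] = [6, 4]
r3 m[φ6→D] = [1, 5]
r3 m[E→φ0] = [1, 1]
r3 m[D→φ1] = [6, 80]
r3 m[D→φ4] = [30, 100]
r3 m[D→φ5] = [5, 100]
r3 m[D→φ6] = [30, 80]
r3 m[N→φ0] = [210, 225]
r3 m[N→φ1] = [378, 270]
r3 m[N→φ2] = [315, 150]
r3 m[N→φ3] = [270, 270]
r4 m[φ0→E] = [1890, 1470]
r4 m[φ0→N] = [9, 6]
r4 m[φ1→D] = [1890, 1512]
r4 m[φ1→N] = [320, 400]
r4 m[φ2→N] = [6, 9]
r4 m[φ3→N] = [7, 5]
r4 m[φ4→D] = [1, 4]
r4 m[φ5→D] = [6, 4]
r4 m[φ6→D] = [1, 5]
r4 m[E→φ0] = [1, 1]
r4 m[D→φ1] = [6, 80]
r4 m[D→φ4] = [11340, 30240]
r4 m[D→φ5] = [1890, 30240]
r4 m[D→φ6] = [11340, 24192]
r4 m[N→φ0] = [13440, 18000]
r4 m[N→φ1] = [378, 270]
r4 m[N→φ2] = [20160, 12000]
r4 m[N→φ3] = [17280, 21600]
r5 m[φ0→E] = [120960, 94080]
r5 m[φ0→N] = [9, 6]
r5 m[φ1→D] = [1890, 1512]
r5 m[φ1→N] = [320, 400]
r5 m[φ2→N] = [6, 9]
r5 m[φ3→N] = [7, 5]
r5 m[φ4→D] = [1, 4]
r5 m[φ5→D] = [6, 4]
r5 m[φ6→D] = [1, 5]
r5 m[E→φ0] = [1, 1]
r5 m[D→φ1] = [6, 80]
r5 m[D→φ4] = [11340, 30240]
r5 m[D→φ5] = [1890, 30240]
r5 m[D→φ6] = [11340, 24192]
r5 m[N→φ0] = [13440, 18000]
r5 m[N→φ1] = [378, 270]
r5 m[N→φ2] = [20160, 12000]
r5 m[N→φ3] = [17280, 21600]
r6 m[φ0→E] = [120960, 94080]
r6 m[φ0→N] = [9, 6]
r6 m[φ1→D] = [1890, 1512]
r6 m[φ1→N] = [320, 400]
r6 m[φ2→N] = [6, 9]
r6 m[φ3→N] = [7, 5]
r6 m[φ4→D] = [1, 4]
r6 m[φ5→D] = [6, 4]
r6 m[φ6→D] = [1, 5]
r6 m[E→φ0] = [1, 1]
r6 m[D→φ1] = [6, 80]
r6 m[D→φ4] = [11340, 30240]
r6 m[D→φ5] = [1890, 30240]
r6 m[D→φ6] = [11340, 24192]
r6 m[N→φ0] = [13440, 18000]
r6 m[N→φ1] = [378, 270]
r6 m[N→φ2] = [20160, 12000]
r6 m[N→φ3] = [17280, 21600]
fixed point reached at round 6
b[D] = ⊗ incoming = [11340, 120960]

b[D] = [11340, 120960]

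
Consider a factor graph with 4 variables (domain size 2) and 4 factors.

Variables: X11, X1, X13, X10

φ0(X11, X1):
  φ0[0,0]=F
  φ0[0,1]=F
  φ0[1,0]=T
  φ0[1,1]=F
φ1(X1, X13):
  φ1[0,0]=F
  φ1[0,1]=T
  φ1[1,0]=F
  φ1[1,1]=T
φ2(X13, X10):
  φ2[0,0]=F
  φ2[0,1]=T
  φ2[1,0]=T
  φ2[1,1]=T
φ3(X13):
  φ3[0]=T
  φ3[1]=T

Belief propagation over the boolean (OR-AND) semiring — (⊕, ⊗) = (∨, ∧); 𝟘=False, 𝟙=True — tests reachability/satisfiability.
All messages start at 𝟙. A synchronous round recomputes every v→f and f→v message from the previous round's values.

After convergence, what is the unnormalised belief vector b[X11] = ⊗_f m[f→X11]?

init: all messages = 𝟙 over 2 values
r1 m[φ0→X11] = [F, T]
r1 m[φ0→X1] = [T, F]
r1 m[φ1→X1] = [T, T]
r1 m[φ1→X13] = [F, T]
r1 m[φ2→X13] = [T, T]
r1 m[φ2→X10] = [T, T]
r1 m[φ3→X13] = [T, T]
r1 m[X11→φ0] = [T, T]
r1 m[X1→φ0] = [T, T]
r1 m[X1→φ1] = [T, T]
r1 m[X13→φ1] = [T, T]
r1 m[X13→φ2] = [T, T]
r1 m[X13→φ3] = [T, T]
r1 m[X10→φ2] = [T, T]
r2 m[φ0→X11] = [F, T]
r2 m[φ0→X1] = [T, F]
r2 m[φ1→X1] = [T, T]
r2 m[φ1→X13] = [F, T]
r2 m[φ2→X13] = [T, T]
r2 m[φ2→X10] = [T, T]
r2 m[φ3→X13] = [T, T]
r2 m[X11→φ0] = [T, T]
r2 m[X1→φ0] = [T, T]
r2 m[X1→φ1] = [T, F]
r2 m[X13→φ1] = [T, T]
r2 m[X13→φ2] = [F, T]
r2 m[X13→φ3] = [F, T]
r2 m[X10→φ2] = [T, T]
r3 m[φ0→X11] = [F, T]
r3 m[φ0→X1] = [T, F]
r3 m[φ1→X1] = [T, T]
r3 m[φ1→X13] = [F, T]
r3 m[φ2→X13] = [T, T]
r3 m[φ2→X10] = [T, T]
r3 m[φ3→X13] = [T, T]
r3 m[X11→φ0] = [T, T]
r3 m[X1→φ0] = [T, T]
r3 m[X1→φ1] = [T, F]
r3 m[X13→φ1] = [T, T]
r3 m[X13→φ2] = [F, T]
r3 m[X13→φ3] = [F, T]
r3 m[X10→φ2] = [T, T]
fixed point reached at round 3
b[X11] = ⊗ incoming = [F, T]

b[X11] = [F, T]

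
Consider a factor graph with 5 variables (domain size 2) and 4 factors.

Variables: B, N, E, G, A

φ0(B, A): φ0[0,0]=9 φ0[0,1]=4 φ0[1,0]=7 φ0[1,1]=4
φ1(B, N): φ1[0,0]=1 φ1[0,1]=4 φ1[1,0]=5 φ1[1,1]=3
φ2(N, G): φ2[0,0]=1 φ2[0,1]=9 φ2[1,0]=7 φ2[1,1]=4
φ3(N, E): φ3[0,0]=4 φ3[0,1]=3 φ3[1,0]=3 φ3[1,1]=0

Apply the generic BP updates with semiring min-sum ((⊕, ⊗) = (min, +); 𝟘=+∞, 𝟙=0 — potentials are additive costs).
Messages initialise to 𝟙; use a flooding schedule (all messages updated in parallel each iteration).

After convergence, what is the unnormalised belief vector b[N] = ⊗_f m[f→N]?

init: all messages = 𝟙 over 2 values
r1 m[φ0→B] = [4, 4]
r1 m[φ0→A] = [7, 4]
r1 m[φ1→B] = [1, 3]
r1 m[φ1→N] = [1, 3]
r1 m[φ2→N] = [1, 4]
r1 m[φ2→G] = [1, 4]
r1 m[φ3→N] = [3, 0]
r1 m[φ3→E] = [3, 0]
r1 m[B→φ0] = [0, 0]
r1 m[B→φ1] = [0, 0]
r1 m[N→φ1] = [0, 0]
r1 m[N→φ2] = [0, 0]
r1 m[N→φ3] = [0, 0]
r1 m[E→φ3] = [0, 0]
r1 m[G→φ2] = [0, 0]
r1 m[A→φ0] = [0, 0]
r2 m[φ0→B] = [4, 4]
r2 m[φ0→A] = [7, 4]
r2 m[φ1→B] = [1, 3]
r2 m[φ1→N] = [1, 3]
r2 m[φ2→N] = [1, 4]
r2 m[φ2→G] = [1, 4]
r2 m[φ3→N] = [3, 0]
r2 m[φ3→E] = [3, 0]
r2 m[B→φ0] = [1, 3]
r2 m[B→φ1] = [4, 4]
r2 m[N→φ1] = [4, 4]
r2 m[N→φ2] = [4, 3]
r2 m[N→φ3] = [2, 7]
r2 m[E→φ3] = [0, 0]
r2 m[G→φ2] = [0, 0]
r2 m[A→φ0] = [0, 0]
r3 m[φ0→B] = [4, 4]
r3 m[φ0→A] = [10, 5]
r3 m[φ1→B] = [5, 7]
r3 m[φ1→N] = [5, 7]
r3 m[φ2→N] = [1, 4]
r3 m[φ2→G] = [5, 7]
r3 m[φ3→N] = [3, 0]
r3 m[φ3→E] = [6, 5]
r3 m[B→φ0] = [1, 3]
r3 m[B→φ1] = [4, 4]
r3 m[N→φ1] = [4, 4]
r3 m[N→φ2] = [4, 3]
r3 m[N→φ3] = [2, 7]
r3 m[E→φ3] = [0, 0]
r3 m[G→φ2] = [0, 0]
r3 m[A→φ0] = [0, 0]
r4 m[φ0→B] = [4, 4]
r4 m[φ0→A] = [10, 5]
r4 m[φ1→B] = [5, 7]
r4 m[φ1→N] = [5, 7]
r4 m[φ2→N] = [1, 4]
r4 m[φ2→G] = [5, 7]
r4 m[φ3→N] = [3, 0]
r4 m[φ3→E] = [6, 5]
r4 m[B→φ0] = [5, 7]
r4 m[B→φ1] = [4, 4]
r4 m[N→φ1] = [4, 4]
r4 m[N→φ2] = [8, 7]
r4 m[N→φ3] = [6, 11]
r4 m[E→φ3] = [0, 0]
r4 m[G→φ2] = [0, 0]
r4 m[A→φ0] = [0, 0]
r5 m[φ0→B] = [4, 4]
r5 m[φ0→A] = [14, 9]
r5 m[φ1→B] = [5, 7]
r5 m[φ1→N] = [5, 7]
r5 m[φ2→N] = [1, 4]
r5 m[φ2→G] = [9, 11]
r5 m[φ3→N] = [3, 0]
r5 m[φ3→E] = [10, 9]
r5 m[B→φ0] = [5, 7]
r5 m[B→φ1] = [4, 4]
r5 m[N→φ1] = [4, 4]
r5 m[N→φ2] = [8, 7]
r5 m[N→φ3] = [6, 11]
r5 m[E→φ3] = [0, 0]
r5 m[G→φ2] = [0, 0]
r5 m[A→φ0] = [0, 0]
r6 m[φ0→B] = [4, 4]
r6 m[φ0→A] = [14, 9]
r6 m[φ1→B] = [5, 7]
r6 m[φ1→N] = [5, 7]
r6 m[φ2→N] = [1, 4]
r6 m[φ2→G] = [9, 11]
r6 m[φ3→N] = [3, 0]
r6 m[φ3→E] = [10, 9]
r6 m[B→φ0] = [5, 7]
r6 m[B→φ1] = [4, 4]
r6 m[N→φ1] = [4, 4]
r6 m[N→φ2] = [8, 7]
r6 m[N→φ3] = [6, 11]
r6 m[E→φ3] = [0, 0]
r6 m[G→φ2] = [0, 0]
r6 m[A→φ0] = [0, 0]
fixed point reached at round 6
b[N] = ⊗ incoming = [9, 11]

b[N] = [9, 11]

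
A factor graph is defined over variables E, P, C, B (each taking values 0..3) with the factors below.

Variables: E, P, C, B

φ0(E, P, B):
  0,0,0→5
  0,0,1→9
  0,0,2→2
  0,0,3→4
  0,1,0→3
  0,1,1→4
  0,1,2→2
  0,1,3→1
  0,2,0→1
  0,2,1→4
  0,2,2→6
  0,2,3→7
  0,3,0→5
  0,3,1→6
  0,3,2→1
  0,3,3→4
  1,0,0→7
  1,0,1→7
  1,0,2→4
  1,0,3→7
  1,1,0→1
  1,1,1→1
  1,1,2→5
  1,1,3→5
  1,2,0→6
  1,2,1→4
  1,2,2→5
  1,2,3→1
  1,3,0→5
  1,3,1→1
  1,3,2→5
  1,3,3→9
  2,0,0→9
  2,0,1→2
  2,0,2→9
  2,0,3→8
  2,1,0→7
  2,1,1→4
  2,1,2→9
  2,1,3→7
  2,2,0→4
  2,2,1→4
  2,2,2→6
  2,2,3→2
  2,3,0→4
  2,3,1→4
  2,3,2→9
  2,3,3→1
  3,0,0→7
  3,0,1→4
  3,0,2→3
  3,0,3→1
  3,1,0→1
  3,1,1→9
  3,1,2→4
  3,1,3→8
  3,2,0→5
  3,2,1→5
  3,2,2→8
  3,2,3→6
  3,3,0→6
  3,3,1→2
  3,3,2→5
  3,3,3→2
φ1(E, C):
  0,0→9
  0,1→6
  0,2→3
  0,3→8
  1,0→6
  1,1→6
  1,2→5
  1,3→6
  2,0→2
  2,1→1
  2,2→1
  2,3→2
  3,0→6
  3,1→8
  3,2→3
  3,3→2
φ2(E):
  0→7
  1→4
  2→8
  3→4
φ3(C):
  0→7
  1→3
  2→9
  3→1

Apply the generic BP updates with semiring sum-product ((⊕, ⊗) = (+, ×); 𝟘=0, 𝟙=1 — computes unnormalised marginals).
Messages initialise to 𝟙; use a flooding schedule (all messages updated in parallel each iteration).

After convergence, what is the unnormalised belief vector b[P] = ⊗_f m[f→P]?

b[P] = [39312, 27856, 34424, 31604]

init: all messages = 𝟙 over 4 values
r1 m[φ0→E] = [64, 73, 89, 76]
r1 m[φ0→P] = [88, 71, 74, 69]
r1 m[φ0→B] = [76, 70, 83, 73]
r1 m[φ1→E] = [26, 23, 6, 19]
r1 m[φ1→C] = [23, 21, 12, 18]
r1 m[φ2→E] = [7, 4, 8, 4]
r1 m[φ3→C] = [7, 3, 9, 1]
r1 m[E→φ0] = [1, 1, 1, 1]
r1 m[E→φ1] = [1, 1, 1, 1]
r1 m[E→φ2] = [1, 1, 1, 1]
r1 m[P→φ0] = [1, 1, 1, 1]
r1 m[C→φ1] = [1, 1, 1, 1]
r1 m[C→φ3] = [1, 1, 1, 1]
r1 m[B→φ0] = [1, 1, 1, 1]
r2 m[φ0→E] = [64, 73, 89, 76]
r2 m[φ0→P] = [88, 71, 74, 69]
r2 m[φ0→B] = [76, 70, 83, 73]
r2 m[φ1→E] = [26, 23, 6, 19]
r2 m[φ1→C] = [23, 21, 12, 18]
r2 m[φ2→E] = [7, 4, 8, 4]
r2 m[φ3→C] = [7, 3, 9, 1]
r2 m[E→φ0] = [182, 92, 48, 76]
r2 m[E→φ1] = [448, 292, 712, 304]
r2 m[E→φ2] = [1664, 1679, 534, 1444]
r2 m[P→φ0] = [1, 1, 1, 1]
r2 m[C→φ1] = [7, 3, 9, 1]
r2 m[C→φ3] = [23, 21, 12, 18]
r2 m[B→φ0] = [1, 1, 1, 1]
r3 m[φ0→E] = [64, 73, 89, 76]
r3 m[φ0→P] = [8424, 5892, 7340, 6756]
r3 m[φ0→B] = [6892, 7574, 6854, 7092]
r3 m[φ1→E] = [116, 111, 28, 95]
r3 m[φ1→C] = [9032, 7584, 4428, 7368]
r3 m[φ2→E] = [7, 4, 8, 4]
r3 m[φ3→C] = [7, 3, 9, 1]
r3 m[E→φ0] = [182, 92, 48, 76]
r3 m[E→φ1] = [448, 292, 712, 304]
r3 m[E→φ2] = [1664, 1679, 534, 1444]
r3 m[P→φ0] = [1, 1, 1, 1]
r3 m[C→φ1] = [7, 3, 9, 1]
r3 m[C→φ3] = [23, 21, 12, 18]
r3 m[B→φ0] = [1, 1, 1, 1]
r4 m[φ0→E] = [64, 73, 89, 76]
r4 m[φ0→P] = [8424, 5892, 7340, 6756]
r4 m[φ0→B] = [6892, 7574, 6854, 7092]
r4 m[φ1→E] = [116, 111, 28, 95]
r4 m[φ1→C] = [9032, 7584, 4428, 7368]
r4 m[φ2→E] = [7, 4, 8, 4]
r4 m[φ3→C] = [7, 3, 9, 1]
r4 m[E→φ0] = [812, 444, 224, 380]
r4 m[E→φ1] = [448, 292, 712, 304]
r4 m[E→φ2] = [7424, 8103, 2492, 7220]
r4 m[P→φ0] = [1, 1, 1, 1]
r4 m[C→φ1] = [7, 3, 9, 1]
r4 m[C→φ3] = [9032, 7584, 4428, 7368]
r4 m[B→φ0] = [1, 1, 1, 1]
r5 m[φ0→E] = [64, 73, 89, 76]
r5 m[φ0→P] = [39312, 27856, 34424, 31604]
r5 m[φ0→B] = [32400, 35184, 32360, 33252]
r5 m[φ1→E] = [116, 111, 28, 95]
r5 m[φ1→C] = [9032, 7584, 4428, 7368]
r5 m[φ2→E] = [7, 4, 8, 4]
r5 m[φ3→C] = [7, 3, 9, 1]
r5 m[E→φ0] = [812, 444, 224, 380]
r5 m[E→φ1] = [448, 292, 712, 304]
r5 m[E→φ2] = [7424, 8103, 2492, 7220]
r5 m[P→φ0] = [1, 1, 1, 1]
r5 m[C→φ1] = [7, 3, 9, 1]
r5 m[C→φ3] = [9032, 7584, 4428, 7368]
r5 m[B→φ0] = [1, 1, 1, 1]
r6 m[φ0→E] = [64, 73, 89, 76]
r6 m[φ0→P] = [39312, 27856, 34424, 31604]
r6 m[φ0→B] = [32400, 35184, 32360, 33252]
r6 m[φ1→E] = [116, 111, 28, 95]
r6 m[φ1→C] = [9032, 7584, 4428, 7368]
r6 m[φ2→E] = [7, 4, 8, 4]
r6 m[φ3→C] = [7, 3, 9, 1]
r6 m[E→φ0] = [812, 444, 224, 380]
r6 m[E→φ1] = [448, 292, 712, 304]
r6 m[E→φ2] = [7424, 8103, 2492, 7220]
r6 m[P→φ0] = [1, 1, 1, 1]
r6 m[C→φ1] = [7, 3, 9, 1]
r6 m[C→φ3] = [9032, 7584, 4428, 7368]
r6 m[B→φ0] = [1, 1, 1, 1]
fixed point reached at round 6
b[P] = ⊗ incoming = [39312, 27856, 34424, 31604]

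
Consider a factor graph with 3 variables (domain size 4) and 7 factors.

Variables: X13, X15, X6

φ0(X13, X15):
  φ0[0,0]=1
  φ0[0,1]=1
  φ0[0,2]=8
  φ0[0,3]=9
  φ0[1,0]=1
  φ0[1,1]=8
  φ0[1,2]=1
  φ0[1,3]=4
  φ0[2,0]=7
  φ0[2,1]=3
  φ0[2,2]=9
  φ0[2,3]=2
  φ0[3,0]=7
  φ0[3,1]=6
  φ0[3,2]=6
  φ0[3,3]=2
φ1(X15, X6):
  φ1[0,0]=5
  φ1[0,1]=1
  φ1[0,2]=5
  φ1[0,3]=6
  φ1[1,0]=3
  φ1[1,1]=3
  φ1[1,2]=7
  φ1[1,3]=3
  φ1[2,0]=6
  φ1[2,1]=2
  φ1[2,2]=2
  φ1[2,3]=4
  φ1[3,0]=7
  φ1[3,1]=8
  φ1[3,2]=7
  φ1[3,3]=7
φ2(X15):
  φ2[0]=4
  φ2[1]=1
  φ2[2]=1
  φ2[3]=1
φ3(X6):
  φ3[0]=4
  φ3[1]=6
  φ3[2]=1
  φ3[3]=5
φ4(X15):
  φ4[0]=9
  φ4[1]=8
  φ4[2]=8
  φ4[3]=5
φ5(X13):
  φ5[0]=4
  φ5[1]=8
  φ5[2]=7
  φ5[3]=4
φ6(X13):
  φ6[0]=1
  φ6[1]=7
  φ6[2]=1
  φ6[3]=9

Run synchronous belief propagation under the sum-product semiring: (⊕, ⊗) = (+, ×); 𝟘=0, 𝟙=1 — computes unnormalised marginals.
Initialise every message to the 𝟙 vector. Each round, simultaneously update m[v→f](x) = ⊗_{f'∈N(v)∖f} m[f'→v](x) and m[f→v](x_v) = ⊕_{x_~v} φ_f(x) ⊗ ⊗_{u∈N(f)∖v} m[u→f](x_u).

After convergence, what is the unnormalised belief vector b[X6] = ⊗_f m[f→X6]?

b[X6] = [444968, 295464, 121546, 591830]

init: all messages = 𝟙 over 4 values
r1 m[φ0→X13] = [19, 14, 21, 21]
r1 m[φ0→X15] = [16, 18, 24, 17]
r1 m[φ1→X15] = [17, 16, 14, 29]
r1 m[φ1→X6] = [21, 14, 21, 20]
r1 m[φ2→X15] = [4, 1, 1, 1]
r1 m[φ3→X6] = [4, 6, 1, 5]
r1 m[φ4→X15] = [9, 8, 8, 5]
r1 m[φ5→X13] = [4, 8, 7, 4]
r1 m[φ6→X13] = [1, 7, 1, 9]
r1 m[X13→φ0] = [1, 1, 1, 1]
r1 m[X13→φ5] = [1, 1, 1, 1]
r1 m[X13→φ6] = [1, 1, 1, 1]
r1 m[X15→φ0] = [1, 1, 1, 1]
r1 m[X15→φ1] = [1, 1, 1, 1]
r1 m[X15→φ2] = [1, 1, 1, 1]
r1 m[X15→φ4] = [1, 1, 1, 1]
r1 m[X6→φ1] = [1, 1, 1, 1]
r1 m[X6→φ3] = [1, 1, 1, 1]
r2 m[φ0→X13] = [19, 14, 21, 21]
r2 m[φ0→X15] = [16, 18, 24, 17]
r2 m[φ1→X15] = [17, 16, 14, 29]
r2 m[φ1→X6] = [21, 14, 21, 20]
r2 m[φ2→X15] = [4, 1, 1, 1]
r2 m[φ3→X6] = [4, 6, 1, 5]
r2 m[φ4→X15] = [9, 8, 8, 5]
r2 m[φ5→X13] = [4, 8, 7, 4]
r2 m[φ6→X13] = [1, 7, 1, 9]
r2 m[X13→φ0] = [4, 56, 7, 36]
r2 m[X13→φ5] = [19, 98, 21, 189]
r2 m[X13→φ6] = [76, 112, 147, 84]
r2 m[X15→φ0] = [612, 128, 112, 145]
r2 m[X15→φ1] = [576, 144, 192, 85]
r2 m[X15→φ2] = [2448, 2304, 2688, 2465]
r2 m[X15→φ4] = [1088, 288, 336, 493]
r2 m[X6→φ1] = [4, 6, 1, 5]
r2 m[X6→φ3] = [21, 14, 21, 20]
r3 m[φ0→X13] = [2941, 2328, 5966, 6014]
r3 m[φ0→X15] = [361, 689, 367, 346]
r3 m[φ1→X15] = [61, 52, 58, 118]
r3 m[φ1→X6] = [5059, 2072, 4867, 5251]
r3 m[φ2→X15] = [4, 1, 1, 1]
r3 m[φ3→X6] = [4, 6, 1, 5]
r3 m[φ4→X15] = [9, 8, 8, 5]
r3 m[φ5→X13] = [4, 8, 7, 4]
r3 m[φ6→X13] = [1, 7, 1, 9]
r3 m[X13→φ0] = [4, 56, 7, 36]
r3 m[X13→φ5] = [19, 98, 21, 189]
r3 m[X13→φ6] = [76, 112, 147, 84]
r3 m[X15→φ0] = [612, 128, 112, 145]
r3 m[X15→φ1] = [576, 144, 192, 85]
r3 m[X15→φ2] = [2448, 2304, 2688, 2465]
r3 m[X15→φ4] = [1088, 288, 336, 493]
r3 m[X6→φ1] = [4, 6, 1, 5]
r3 m[X6→φ3] = [21, 14, 21, 20]
r4 m[φ0→X13] = [2941, 2328, 5966, 6014]
r4 m[φ0→X15] = [361, 689, 367, 346]
r4 m[φ1→X15] = [61, 52, 58, 118]
r4 m[φ1→X6] = [5059, 2072, 4867, 5251]
r4 m[φ2→X15] = [4, 1, 1, 1]
r4 m[φ3→X6] = [4, 6, 1, 5]
r4 m[φ4→X15] = [9, 8, 8, 5]
r4 m[φ5→X13] = [4, 8, 7, 4]
r4 m[φ6→X13] = [1, 7, 1, 9]
r4 m[X13→φ0] = [4, 56, 7, 36]
r4 m[X13→φ5] = [2941, 16296, 5966, 54126]
r4 m[X13→φ6] = [11764, 18624, 41762, 24056]
r4 m[X15→φ0] = [2196, 416, 464, 590]
r4 m[X15→φ1] = [12996, 5512, 2936, 1730]
r4 m[X15→φ2] = [198189, 286624, 170288, 204140]
r4 m[X15→φ4] = [88084, 35828, 21286, 40828]
r4 m[X6→φ1] = [4, 6, 1, 5]
r4 m[X6→φ3] = [5059, 2072, 4867, 5251]
r5 m[φ0→X13] = [11634, 8348, 21976, 21832]
r5 m[φ0→X15] = [361, 689, 367, 346]
r5 m[φ1→X15] = [61, 52, 58, 118]
r5 m[φ1→X6] = [111242, 49244, 121546, 118366]
r5 m[φ2→X15] = [4, 1, 1, 1]
r5 m[φ3→X6] = [4, 6, 1, 5]
r5 m[φ4→X15] = [9, 8, 8, 5]
r5 m[φ5→X13] = [4, 8, 7, 4]
r5 m[φ6→X13] = [1, 7, 1, 9]
r5 m[X13→φ0] = [4, 56, 7, 36]
r5 m[X13→φ5] = [2941, 16296, 5966, 54126]
r5 m[X13→φ6] = [11764, 18624, 41762, 24056]
r5 m[X15→φ0] = [2196, 416, 464, 590]
r5 m[X15→φ1] = [12996, 5512, 2936, 1730]
r5 m[X15→φ2] = [198189, 286624, 170288, 204140]
r5 m[X15→φ4] = [88084, 35828, 21286, 40828]
r5 m[X6→φ1] = [4, 6, 1, 5]
r5 m[X6→φ3] = [5059, 2072, 4867, 5251]
r6 m[φ0→X13] = [11634, 8348, 21976, 21832]
r6 m[φ0→X15] = [361, 689, 367, 346]
r6 m[φ1→X15] = [61, 52, 58, 118]
r6 m[φ1→X6] = [111242, 49244, 121546, 118366]
r6 m[φ2→X15] = [4, 1, 1, 1]
r6 m[φ3→X6] = [4, 6, 1, 5]
r6 m[φ4→X15] = [9, 8, 8, 5]
r6 m[φ5→X13] = [4, 8, 7, 4]
r6 m[φ6→X13] = [1, 7, 1, 9]
r6 m[X13→φ0] = [4, 56, 7, 36]
r6 m[X13→φ5] = [11634, 58436, 21976, 196488]
r6 m[X13→φ6] = [46536, 66784, 153832, 87328]
r6 m[X15→φ0] = [2196, 416, 464, 590]
r6 m[X15→φ1] = [12996, 5512, 2936, 1730]
r6 m[X15→φ2] = [198189, 286624, 170288, 204140]
r6 m[X15→φ4] = [88084, 35828, 21286, 40828]
r6 m[X6→φ1] = [4, 6, 1, 5]
r6 m[X6→φ3] = [111242, 49244, 121546, 118366]
r7 m[φ0→X13] = [11634, 8348, 21976, 21832]
r7 m[φ0→X15] = [361, 689, 367, 346]
r7 m[φ1→X15] = [61, 52, 58, 118]
r7 m[φ1→X6] = [111242, 49244, 121546, 118366]
r7 m[φ2→X15] = [4, 1, 1, 1]
r7 m[φ3→X6] = [4, 6, 1, 5]
r7 m[φ4→X15] = [9, 8, 8, 5]
r7 m[φ5→X13] = [4, 8, 7, 4]
r7 m[φ6→X13] = [1, 7, 1, 9]
r7 m[X13→φ0] = [4, 56, 7, 36]
r7 m[X13→φ5] = [11634, 58436, 21976, 196488]
r7 m[X13→φ6] = [46536, 66784, 153832, 87328]
r7 m[X15→φ0] = [2196, 416, 464, 590]
r7 m[X15→φ1] = [12996, 5512, 2936, 1730]
r7 m[X15→φ2] = [198189, 286624, 170288, 204140]
r7 m[X15→φ4] = [88084, 35828, 21286, 40828]
r7 m[X6→φ1] = [4, 6, 1, 5]
r7 m[X6→φ3] = [111242, 49244, 121546, 118366]
fixed point reached at round 7
b[X6] = ⊗ incoming = [444968, 295464, 121546, 591830]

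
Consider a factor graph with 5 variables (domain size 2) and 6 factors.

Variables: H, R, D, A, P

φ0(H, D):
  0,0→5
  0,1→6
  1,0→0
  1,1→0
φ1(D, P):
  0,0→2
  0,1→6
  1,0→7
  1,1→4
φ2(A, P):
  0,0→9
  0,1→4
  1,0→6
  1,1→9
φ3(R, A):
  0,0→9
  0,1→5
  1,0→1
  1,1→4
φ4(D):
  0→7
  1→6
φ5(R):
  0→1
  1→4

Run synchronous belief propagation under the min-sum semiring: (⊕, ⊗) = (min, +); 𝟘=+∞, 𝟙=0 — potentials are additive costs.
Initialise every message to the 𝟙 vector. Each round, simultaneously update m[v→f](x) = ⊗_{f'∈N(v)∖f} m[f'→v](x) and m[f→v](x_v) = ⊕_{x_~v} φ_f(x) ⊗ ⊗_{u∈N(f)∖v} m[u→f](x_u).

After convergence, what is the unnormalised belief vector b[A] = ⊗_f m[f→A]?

init: all messages = 𝟙 over 2 values
r1 m[φ0→H] = [5, 0]
r1 m[φ0→D] = [0, 0]
r1 m[φ1→D] = [2, 4]
r1 m[φ1→P] = [2, 4]
r1 m[φ2→A] = [4, 6]
r1 m[φ2→P] = [6, 4]
r1 m[φ3→R] = [5, 1]
r1 m[φ3→A] = [1, 4]
r1 m[φ4→D] = [7, 6]
r1 m[φ5→R] = [1, 4]
r1 m[H→φ0] = [0, 0]
r1 m[R→φ3] = [0, 0]
r1 m[R→φ5] = [0, 0]
r1 m[D→φ0] = [0, 0]
r1 m[D→φ1] = [0, 0]
r1 m[D→φ4] = [0, 0]
r1 m[A→φ2] = [0, 0]
r1 m[A→φ3] = [0, 0]
r1 m[P→φ1] = [0, 0]
r1 m[P→φ2] = [0, 0]
r2 m[φ0→H] = [5, 0]
r2 m[φ0→D] = [0, 0]
r2 m[φ1→D] = [2, 4]
r2 m[φ1→P] = [2, 4]
r2 m[φ2→A] = [4, 6]
r2 m[φ2→P] = [6, 4]
r2 m[φ3→R] = [5, 1]
r2 m[φ3→A] = [1, 4]
r2 m[φ4→D] = [7, 6]
r2 m[φ5→R] = [1, 4]
r2 m[H→φ0] = [0, 0]
r2 m[R→φ3] = [1, 4]
r2 m[R→φ5] = [5, 1]
r2 m[D→φ0] = [9, 10]
r2 m[D→φ1] = [7, 6]
r2 m[D→φ4] = [2, 4]
r2 m[A→φ2] = [1, 4]
r2 m[A→φ3] = [4, 6]
r2 m[P→φ1] = [6, 4]
r2 m[P→φ2] = [2, 4]
r3 m[φ0→H] = [14, 9]
r3 m[φ0→D] = [0, 0]
r3 m[φ1→D] = [8, 8]
r3 m[φ1→P] = [9, 10]
r3 m[φ2→A] = [8, 8]
r3 m[φ2→P] = [10, 5]
r3 m[φ3→R] = [11, 5]
r3 m[φ3→A] = [5, 6]
r3 m[φ4→D] = [7, 6]
r3 m[φ5→R] = [1, 4]
r3 m[H→φ0] = [0, 0]
r3 m[R→φ3] = [1, 4]
r3 m[R→φ5] = [5, 1]
r3 m[D→φ0] = [9, 10]
r3 m[D→φ1] = [7, 6]
r3 m[D→φ4] = [2, 4]
r3 m[A→φ2] = [1, 4]
r3 m[A→φ3] = [4, 6]
r3 m[P→φ1] = [6, 4]
r3 m[P→φ2] = [2, 4]
r4 m[φ0→H] = [14, 9]
r4 m[φ0→D] = [0, 0]
r4 m[φ1→D] = [8, 8]
r4 m[φ1→P] = [9, 10]
r4 m[φ2→A] = [8, 8]
r4 m[φ2→P] = [10, 5]
r4 m[φ3→R] = [11, 5]
r4 m[φ3→A] = [5, 6]
r4 m[φ4→D] = [7, 6]
r4 m[φ5→R] = [1, 4]
r4 m[H→φ0] = [0, 0]
r4 m[R→φ3] = [1, 4]
r4 m[R→φ5] = [11, 5]
r4 m[D→φ0] = [15, 14]
r4 m[D→φ1] = [7, 6]
r4 m[D→φ4] = [8, 8]
r4 m[A→φ2] = [5, 6]
r4 m[A→φ3] = [8, 8]
r4 m[P→φ1] = [10, 5]
r4 m[P→φ2] = [9, 10]
r5 m[φ0→H] = [20, 14]
r5 m[φ0→D] = [0, 0]
r5 m[φ1→D] = [11, 9]
r5 m[φ1→P] = [9, 10]
r5 m[φ2→A] = [14, 15]
r5 m[φ2→P] = [12, 9]
r5 m[φ3→R] = [13, 9]
r5 m[φ3→A] = [5, 6]
r5 m[φ4→D] = [7, 6]
r5 m[φ5→R] = [1, 4]
r5 m[H→φ0] = [0, 0]
r5 m[R→φ3] = [1, 4]
r5 m[R→φ5] = [11, 5]
r5 m[D→φ0] = [15, 14]
r5 m[D→φ1] = [7, 6]
r5 m[D→φ4] = [8, 8]
r5 m[A→φ2] = [5, 6]
r5 m[A→φ3] = [8, 8]
r5 m[P→φ1] = [10, 5]
r5 m[P→φ2] = [9, 10]
r6 m[φ0→H] = [20, 14]
r6 m[φ0→D] = [0, 0]
r6 m[φ1→D] = [11, 9]
r6 m[φ1→P] = [9, 10]
r6 m[φ2→A] = [14, 15]
r6 m[φ2→P] = [12, 9]
r6 m[φ3→R] = [13, 9]
r6 m[φ3→A] = [5, 6]
r6 m[φ4→D] = [7, 6]
r6 m[φ5→R] = [1, 4]
r6 m[H→φ0] = [0, 0]
r6 m[R→φ3] = [1, 4]
r6 m[R→φ5] = [13, 9]
r6 m[D→φ0] = [18, 15]
r6 m[D→φ1] = [7, 6]
r6 m[D→φ4] = [11, 9]
r6 m[A→φ2] = [5, 6]
r6 m[A→φ3] = [14, 15]
r6 m[P→φ1] = [12, 9]
r6 m[P→φ2] = [9, 10]
r7 m[φ0→H] = [21, 15]
r7 m[φ0→D] = [0, 0]
r7 m[φ1→D] = [14, 13]
r7 m[φ1→P] = [9, 10]
r7 m[φ2→A] = [14, 15]
r7 m[φ2→P] = [12, 9]
r7 m[φ3→R] = [20, 15]
r7 m[φ3→A] = [5, 6]
r7 m[φ4→D] = [7, 6]
r7 m[φ5→R] = [1, 4]
r7 m[H→φ0] = [0, 0]
r7 m[R→φ3] = [1, 4]
r7 m[R→φ5] = [13, 9]
r7 m[D→φ0] = [18, 15]
r7 m[D→φ1] = [7, 6]
r7 m[D→φ4] = [11, 9]
r7 m[A→φ2] = [5, 6]
r7 m[A→φ3] = [14, 15]
r7 m[P→φ1] = [12, 9]
r7 m[P→φ2] = [9, 10]
r8 m[φ0→H] = [21, 15]
r8 m[φ0→D] = [0, 0]
r8 m[φ1→D] = [14, 13]
r8 m[φ1→P] = [9, 10]
r8 m[φ2→A] = [14, 15]
r8 m[φ2→P] = [12, 9]
r8 m[φ3→R] = [20, 15]
r8 m[φ3→A] = [5, 6]
r8 m[φ4→D] = [7, 6]
r8 m[φ5→R] = [1, 4]
r8 m[H→φ0] = [0, 0]
r8 m[R→φ3] = [1, 4]
r8 m[R→φ5] = [20, 15]
r8 m[D→φ0] = [21, 19]
r8 m[D→φ1] = [7, 6]
r8 m[D→φ4] = [14, 13]
r8 m[A→φ2] = [5, 6]
r8 m[A→φ3] = [14, 15]
r8 m[P→φ1] = [12, 9]
r8 m[P→φ2] = [9, 10]
r9 m[φ0→H] = [25, 19]
r9 m[φ0→D] = [0, 0]
r9 m[φ1→D] = [14, 13]
r9 m[φ1→P] = [9, 10]
r9 m[φ2→A] = [14, 15]
r9 m[φ2→P] = [12, 9]
r9 m[φ3→R] = [20, 15]
r9 m[φ3→A] = [5, 6]
r9 m[φ4→D] = [7, 6]
r9 m[φ5→R] = [1, 4]
r9 m[H→φ0] = [0, 0]
r9 m[R→φ3] = [1, 4]
r9 m[R→φ5] = [20, 15]
r9 m[D→φ0] = [21, 19]
r9 m[D→φ1] = [7, 6]
r9 m[D→φ4] = [14, 13]
r9 m[A→φ2] = [5, 6]
r9 m[A→φ3] = [14, 15]
r9 m[P→φ1] = [12, 9]
r9 m[P→φ2] = [9, 10]
r10 m[φ0→H] = [25, 19]
r10 m[φ0→D] = [0, 0]
r10 m[φ1→D] = [14, 13]
r10 m[φ1→P] = [9, 10]
r10 m[φ2→A] = [14, 15]
r10 m[φ2→P] = [12, 9]
r10 m[φ3→R] = [20, 15]
r10 m[φ3→A] = [5, 6]
r10 m[φ4→D] = [7, 6]
r10 m[φ5→R] = [1, 4]
r10 m[H→φ0] = [0, 0]
r10 m[R→φ3] = [1, 4]
r10 m[R→φ5] = [20, 15]
r10 m[D→φ0] = [21, 19]
r10 m[D→φ1] = [7, 6]
r10 m[D→φ4] = [14, 13]
r10 m[A→φ2] = [5, 6]
r10 m[A→φ3] = [14, 15]
r10 m[P→φ1] = [12, 9]
r10 m[P→φ2] = [9, 10]
fixed point reached at round 10
b[A] = ⊗ incoming = [19, 21]

b[A] = [19, 21]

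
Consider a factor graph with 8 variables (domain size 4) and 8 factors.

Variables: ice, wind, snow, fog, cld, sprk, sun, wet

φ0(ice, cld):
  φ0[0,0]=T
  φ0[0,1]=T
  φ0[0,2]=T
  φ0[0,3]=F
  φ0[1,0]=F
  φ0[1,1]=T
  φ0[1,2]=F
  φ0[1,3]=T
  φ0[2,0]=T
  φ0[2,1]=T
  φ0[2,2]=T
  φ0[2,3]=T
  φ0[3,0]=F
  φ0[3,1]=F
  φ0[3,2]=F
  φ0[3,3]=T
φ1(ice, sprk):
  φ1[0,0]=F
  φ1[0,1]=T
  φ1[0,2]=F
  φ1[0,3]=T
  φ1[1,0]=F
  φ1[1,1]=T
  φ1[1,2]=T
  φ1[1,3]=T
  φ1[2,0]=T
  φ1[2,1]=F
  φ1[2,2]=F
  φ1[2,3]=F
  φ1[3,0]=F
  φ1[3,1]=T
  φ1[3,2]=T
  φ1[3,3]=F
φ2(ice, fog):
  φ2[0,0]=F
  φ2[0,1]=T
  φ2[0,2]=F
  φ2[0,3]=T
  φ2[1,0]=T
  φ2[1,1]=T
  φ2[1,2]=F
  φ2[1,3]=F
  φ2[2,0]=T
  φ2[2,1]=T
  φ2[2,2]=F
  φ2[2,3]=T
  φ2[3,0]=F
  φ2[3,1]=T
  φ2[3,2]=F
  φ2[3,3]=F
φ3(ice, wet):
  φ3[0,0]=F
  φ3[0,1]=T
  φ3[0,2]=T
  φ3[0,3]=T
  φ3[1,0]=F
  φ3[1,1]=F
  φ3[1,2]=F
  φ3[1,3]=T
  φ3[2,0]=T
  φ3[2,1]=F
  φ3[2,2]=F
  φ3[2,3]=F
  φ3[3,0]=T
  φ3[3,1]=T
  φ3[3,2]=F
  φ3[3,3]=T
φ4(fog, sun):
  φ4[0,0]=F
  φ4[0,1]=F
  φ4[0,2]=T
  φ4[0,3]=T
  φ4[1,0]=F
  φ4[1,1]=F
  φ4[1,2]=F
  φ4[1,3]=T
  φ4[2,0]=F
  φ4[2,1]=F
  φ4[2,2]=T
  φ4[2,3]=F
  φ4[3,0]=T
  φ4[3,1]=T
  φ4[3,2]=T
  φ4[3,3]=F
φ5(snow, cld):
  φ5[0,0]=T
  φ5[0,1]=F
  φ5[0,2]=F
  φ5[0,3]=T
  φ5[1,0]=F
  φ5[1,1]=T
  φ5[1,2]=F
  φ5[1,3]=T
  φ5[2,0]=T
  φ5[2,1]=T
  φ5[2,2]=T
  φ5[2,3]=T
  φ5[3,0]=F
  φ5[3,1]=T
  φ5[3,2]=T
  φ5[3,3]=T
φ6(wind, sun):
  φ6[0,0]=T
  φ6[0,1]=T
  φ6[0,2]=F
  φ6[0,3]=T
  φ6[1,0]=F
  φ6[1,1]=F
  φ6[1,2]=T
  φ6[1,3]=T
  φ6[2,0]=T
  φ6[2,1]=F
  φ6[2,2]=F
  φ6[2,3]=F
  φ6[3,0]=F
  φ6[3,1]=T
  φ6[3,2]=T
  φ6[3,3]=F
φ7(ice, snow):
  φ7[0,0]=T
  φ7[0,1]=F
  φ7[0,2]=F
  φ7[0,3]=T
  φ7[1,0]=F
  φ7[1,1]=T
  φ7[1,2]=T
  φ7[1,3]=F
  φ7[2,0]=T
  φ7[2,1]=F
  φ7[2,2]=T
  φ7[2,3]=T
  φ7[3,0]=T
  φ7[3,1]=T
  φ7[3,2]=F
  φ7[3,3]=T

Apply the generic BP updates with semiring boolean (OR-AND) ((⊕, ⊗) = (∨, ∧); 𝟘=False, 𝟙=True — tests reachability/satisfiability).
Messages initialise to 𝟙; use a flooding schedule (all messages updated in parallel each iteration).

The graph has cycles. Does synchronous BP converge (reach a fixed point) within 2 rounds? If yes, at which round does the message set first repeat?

NOT CONVERGED within 2 rounds

init: all messages = 𝟙 over 4 values
r1 m[φ0→ice] = [T, T, T, T]
r1 m[φ0→cld] = [T, T, T, T]
r1 m[φ1→ice] = [T, T, T, T]
r1 m[φ1→sprk] = [T, T, T, T]
r1 m[φ2→ice] = [T, T, T, T]
r1 m[φ2→fog] = [T, T, F, T]
r1 m[φ3→ice] = [T, T, T, T]
r1 m[φ3→wet] = [T, T, T, T]
r1 m[φ4→fog] = [T, T, T, T]
r1 m[φ4→sun] = [T, T, T, T]
r1 m[φ5→snow] = [T, T, T, T]
r1 m[φ5→cld] = [T, T, T, T]
r1 m[φ6→wind] = [T, T, T, T]
r1 m[φ6→sun] = [T, T, T, T]
r1 m[φ7→ice] = [T, T, T, T]
r1 m[φ7→snow] = [T, T, T, T]
r1 m[ice→φ0] = [T, T, T, T]
r1 m[ice→φ1] = [T, T, T, T]
r1 m[ice→φ2] = [T, T, T, T]
r1 m[ice→φ3] = [T, T, T, T]
r1 m[ice→φ7] = [T, T, T, T]
r1 m[wind→φ6] = [T, T, T, T]
r1 m[snow→φ5] = [T, T, T, T]
r1 m[snow→φ7] = [T, T, T, T]
r1 m[fog→φ2] = [T, T, T, T]
r1 m[fog→φ4] = [T, T, T, T]
r1 m[cld→φ0] = [T, T, T, T]
r1 m[cld→φ5] = [T, T, T, T]
r1 m[sprk→φ1] = [T, T, T, T]
r1 m[sun→φ4] = [T, T, T, T]
r1 m[sun→φ6] = [T, T, T, T]
r1 m[wet→φ3] = [T, T, T, T]
r2 m[φ0→ice] = [T, T, T, T]
r2 m[φ0→cld] = [T, T, T, T]
r2 m[φ1→ice] = [T, T, T, T]
r2 m[φ1→sprk] = [T, T, T, T]
r2 m[φ2→ice] = [T, T, T, T]
r2 m[φ2→fog] = [T, T, F, T]
r2 m[φ3→ice] = [T, T, T, T]
r2 m[φ3→wet] = [T, T, T, T]
r2 m[φ4→fog] = [T, T, T, T]
r2 m[φ4→sun] = [T, T, T, T]
r2 m[φ5→snow] = [T, T, T, T]
r2 m[φ5→cld] = [T, T, T, T]
r2 m[φ6→wind] = [T, T, T, T]
r2 m[φ6→sun] = [T, T, T, T]
r2 m[φ7→ice] = [T, T, T, T]
r2 m[φ7→snow] = [T, T, T, T]
r2 m[ice→φ0] = [T, T, T, T]
r2 m[ice→φ1] = [T, T, T, T]
r2 m[ice→φ2] = [T, T, T, T]
r2 m[ice→φ3] = [T, T, T, T]
r2 m[ice→φ7] = [T, T, T, T]
r2 m[wind→φ6] = [T, T, T, T]
r2 m[snow→φ5] = [T, T, T, T]
r2 m[snow→φ7] = [T, T, T, T]
r2 m[fog→φ2] = [T, T, T, T]
r2 m[fog→φ4] = [T, T, F, T]
r2 m[cld→φ0] = [T, T, T, T]
r2 m[cld→φ5] = [T, T, T, T]
r2 m[sprk→φ1] = [T, T, T, T]
r2 m[sun→φ4] = [T, T, T, T]
r2 m[sun→φ6] = [T, T, T, T]
r2 m[wet→φ3] = [T, T, T, T]
no fixed point within 2 rounds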